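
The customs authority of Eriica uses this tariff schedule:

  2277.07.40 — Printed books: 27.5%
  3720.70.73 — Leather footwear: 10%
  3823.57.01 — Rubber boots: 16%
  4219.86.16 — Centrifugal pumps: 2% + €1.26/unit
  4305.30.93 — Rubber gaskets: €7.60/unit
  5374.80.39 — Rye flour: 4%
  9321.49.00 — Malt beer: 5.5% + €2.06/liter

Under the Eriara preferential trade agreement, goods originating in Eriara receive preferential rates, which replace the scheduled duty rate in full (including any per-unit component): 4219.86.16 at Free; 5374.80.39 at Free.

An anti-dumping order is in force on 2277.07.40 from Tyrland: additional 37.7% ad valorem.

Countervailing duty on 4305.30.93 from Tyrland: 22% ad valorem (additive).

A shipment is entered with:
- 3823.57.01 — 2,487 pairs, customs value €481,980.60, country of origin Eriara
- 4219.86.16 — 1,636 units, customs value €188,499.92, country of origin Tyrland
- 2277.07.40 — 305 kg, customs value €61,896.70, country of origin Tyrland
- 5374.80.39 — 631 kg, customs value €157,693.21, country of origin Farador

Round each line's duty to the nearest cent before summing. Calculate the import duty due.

Line 1 (3823.57.01, Eriara, 2,487 pairs, €481,980.60):
Base rate for 3823.57.01 is 16%.
Origin Eriara is the FTA partner but 3823.57.01 is not on the preference list; base rate stands.
Duty = €481,980.60 × 16% = €77,116.90.
Line 2 (4219.86.16, Tyrland, 1,636 units, €188,499.92):
Base rate for 4219.86.16 is 2% + €1.26/unit.
4219.86.16 has an FTA preferential rate, but origin Tyrland is not Eriara; base rate stands.
Duty = €188,499.92 × 2% + 1,636 × €1.26 = €5,831.36.
Line 3 (2277.07.40, Tyrland, 305 kg, €61,896.70):
Base rate for 2277.07.40 is 27.5%.
Additional duty on 2277.07.40 from Tyrland: +37.7%. Applied ad valorem rate: 27.5% + 37.7% = 65.2%.
Duty = €61,896.70 × 65.2% = €40,356.65.
Line 4 (5374.80.39, Farador, 631 kg, €157,693.21):
Base rate for 5374.80.39 is 4%.
5374.80.39 has an FTA preferential rate, but origin Farador is not Eriara; base rate stands.
Duty = €157,693.21 × 4% = €6,307.73.
Total = €77,116.90 + €5,831.36 + €40,356.65 + €6,307.73 = €129,612.64.

€129,612.64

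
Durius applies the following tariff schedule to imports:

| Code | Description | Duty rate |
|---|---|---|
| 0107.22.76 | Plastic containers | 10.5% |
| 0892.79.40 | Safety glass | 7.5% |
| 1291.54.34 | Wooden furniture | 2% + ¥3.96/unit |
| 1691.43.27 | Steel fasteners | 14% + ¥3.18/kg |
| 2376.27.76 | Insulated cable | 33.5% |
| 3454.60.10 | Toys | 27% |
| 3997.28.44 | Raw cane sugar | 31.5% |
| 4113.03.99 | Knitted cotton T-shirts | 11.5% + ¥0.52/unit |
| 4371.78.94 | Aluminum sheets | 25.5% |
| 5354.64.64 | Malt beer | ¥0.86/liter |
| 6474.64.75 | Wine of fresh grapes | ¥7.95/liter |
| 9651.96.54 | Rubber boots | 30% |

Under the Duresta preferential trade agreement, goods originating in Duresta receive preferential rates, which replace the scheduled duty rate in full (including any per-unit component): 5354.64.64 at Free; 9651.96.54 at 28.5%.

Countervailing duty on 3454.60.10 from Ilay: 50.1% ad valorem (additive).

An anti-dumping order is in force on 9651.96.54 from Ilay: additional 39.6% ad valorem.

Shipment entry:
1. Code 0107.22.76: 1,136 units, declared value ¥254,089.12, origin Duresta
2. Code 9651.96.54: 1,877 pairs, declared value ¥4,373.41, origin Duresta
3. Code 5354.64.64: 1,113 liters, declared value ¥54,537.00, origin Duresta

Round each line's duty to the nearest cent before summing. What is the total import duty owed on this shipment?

Line 1 (0107.22.76, Duresta, 1,136 units, ¥254,089.12):
Base rate for 0107.22.76 is 10.5%.
Origin Duresta is the FTA partner but 0107.22.76 is not on the preference list; base rate stands.
Duty = ¥254,089.12 × 10.5% = ¥26,679.36.
Line 2 (9651.96.54, Duresta, 1,877 pairs, ¥4,373.41):
Base rate for 9651.96.54 is 30%.
Origin Duresta qualifies under the Durius–Duresta agreement and 9651.96.54 is covered: preferential rate 28.5% applies instead.
The additional-duty order on 9651.96.54 targets Ilay, not Duresta; it does not apply.
Duty = ¥4,373.41 × 28.5% = ¥1,246.42.
Line 3 (5354.64.64, Duresta, 1,113 liters, ¥54,537.00):
Base rate for 5354.64.64 is ¥0.86/liter.
Origin Duresta qualifies under the Durius–Duresta agreement and 5354.64.64 is covered: preferential rate Free applies instead.
Duty = ¥54,537.00 × 0% = ¥0.00.
Total = ¥26,679.36 + ¥1,246.42 + ¥0.00 = ¥27,925.78.

¥27,925.78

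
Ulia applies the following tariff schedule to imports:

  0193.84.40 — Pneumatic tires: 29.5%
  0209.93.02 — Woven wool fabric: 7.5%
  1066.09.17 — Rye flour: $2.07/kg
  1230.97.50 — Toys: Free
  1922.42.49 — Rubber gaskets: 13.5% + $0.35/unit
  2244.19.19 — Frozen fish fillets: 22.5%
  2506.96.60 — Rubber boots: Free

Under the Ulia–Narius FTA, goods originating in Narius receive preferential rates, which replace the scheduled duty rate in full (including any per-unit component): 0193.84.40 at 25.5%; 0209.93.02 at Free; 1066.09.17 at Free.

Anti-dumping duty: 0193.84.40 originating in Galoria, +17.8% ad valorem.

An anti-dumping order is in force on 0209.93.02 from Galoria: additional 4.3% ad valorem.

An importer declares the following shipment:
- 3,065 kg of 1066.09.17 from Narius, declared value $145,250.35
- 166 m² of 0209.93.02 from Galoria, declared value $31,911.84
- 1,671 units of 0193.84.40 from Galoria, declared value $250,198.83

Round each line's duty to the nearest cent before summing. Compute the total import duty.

Line 1 (1066.09.17, Narius, 3,065 kg, $145,250.35):
Base rate for 1066.09.17 is $2.07/kg.
Origin Narius qualifies under the Ulia–Narius agreement and 1066.09.17 is covered: preferential rate Free applies instead.
Duty = $145,250.35 × 0% = $0.00.
Line 2 (0209.93.02, Galoria, 166 m², $31,911.84):
Base rate for 0209.93.02 is 7.5%.
0209.93.02 has an FTA preferential rate, but origin Galoria is not Narius; base rate stands.
Additional duty on 0209.93.02 from Galoria: +4.3%. Applied ad valorem rate: 7.5% + 4.3% = 11.8%.
Duty = $31,911.84 × 11.8% = $3,765.60.
Line 3 (0193.84.40, Galoria, 1,671 units, $250,198.83):
Base rate for 0193.84.40 is 29.5%.
0193.84.40 has an FTA preferential rate, but origin Galoria is not Narius; base rate stands.
Additional duty on 0193.84.40 from Galoria: +17.8%. Applied ad valorem rate: 29.5% + 17.8% = 47.3%.
Duty = $250,198.83 × 47.3% = $118,344.05.
Total = $0.00 + $3,765.60 + $118,344.05 = $122,109.65.

$122,109.65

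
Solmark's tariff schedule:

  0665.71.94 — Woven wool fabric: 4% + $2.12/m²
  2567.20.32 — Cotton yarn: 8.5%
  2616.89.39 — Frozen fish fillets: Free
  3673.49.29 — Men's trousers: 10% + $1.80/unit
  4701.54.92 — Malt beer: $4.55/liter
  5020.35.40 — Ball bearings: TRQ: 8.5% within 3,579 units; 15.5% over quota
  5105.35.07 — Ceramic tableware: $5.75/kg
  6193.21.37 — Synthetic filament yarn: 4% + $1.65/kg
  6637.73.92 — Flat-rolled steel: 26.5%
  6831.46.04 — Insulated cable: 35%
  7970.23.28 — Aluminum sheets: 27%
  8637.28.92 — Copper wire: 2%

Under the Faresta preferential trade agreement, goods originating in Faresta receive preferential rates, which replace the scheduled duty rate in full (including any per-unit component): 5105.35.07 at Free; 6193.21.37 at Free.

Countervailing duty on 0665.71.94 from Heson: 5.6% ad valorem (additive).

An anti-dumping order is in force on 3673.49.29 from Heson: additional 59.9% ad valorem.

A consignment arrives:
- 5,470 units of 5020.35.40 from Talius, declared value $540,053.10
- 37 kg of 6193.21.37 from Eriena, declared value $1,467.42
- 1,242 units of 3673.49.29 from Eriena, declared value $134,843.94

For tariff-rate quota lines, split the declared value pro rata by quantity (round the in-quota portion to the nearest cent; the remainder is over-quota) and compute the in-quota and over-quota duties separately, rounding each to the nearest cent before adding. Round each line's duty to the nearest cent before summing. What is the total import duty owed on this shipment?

Line 1 (5020.35.40, Talius, 5,470 units, $540,053.10):
Code 5020.35.40 is under a tariff-rate quota (threshold 3,579 units). In-quota: 3,579 units at 8.5%; over-quota: 1,891 units at 15.5%.
Pro-rata value split: in-quota = $540,053.10 × 3,579/5,470 = $353,354.67; over-quota = $540,053.10 − $353,354.67 = $186,698.43.
In-quota duty = $353,354.67 × 8.5% = $30,035.15. Over-quota duty = $186,698.43 × 15.5% = $28,938.26.
Line duty = $30,035.15 + $28,938.26 = $58,973.41.
Line 2 (6193.21.37, Eriena, 37 kg, $1,467.42):
Base rate for 6193.21.37 is 4% + $1.65/kg.
6193.21.37 has an FTA preferential rate, but origin Eriena is not Faresta; base rate stands.
Duty = $1,467.42 × 4% + 37 × $1.65 = $119.75.
Line 3 (3673.49.29, Eriena, 1,242 units, $134,843.94):
Base rate for 3673.49.29 is 10% + $1.80/unit.
The additional-duty order on 3673.49.29 targets Heson, not Eriena; it does not apply.
Duty = $134,843.94 × 10% + 1,242 × $1.80 = $15,719.99.
Total = $58,973.41 + $119.75 + $15,719.99 = $74,813.15.

$74,813.15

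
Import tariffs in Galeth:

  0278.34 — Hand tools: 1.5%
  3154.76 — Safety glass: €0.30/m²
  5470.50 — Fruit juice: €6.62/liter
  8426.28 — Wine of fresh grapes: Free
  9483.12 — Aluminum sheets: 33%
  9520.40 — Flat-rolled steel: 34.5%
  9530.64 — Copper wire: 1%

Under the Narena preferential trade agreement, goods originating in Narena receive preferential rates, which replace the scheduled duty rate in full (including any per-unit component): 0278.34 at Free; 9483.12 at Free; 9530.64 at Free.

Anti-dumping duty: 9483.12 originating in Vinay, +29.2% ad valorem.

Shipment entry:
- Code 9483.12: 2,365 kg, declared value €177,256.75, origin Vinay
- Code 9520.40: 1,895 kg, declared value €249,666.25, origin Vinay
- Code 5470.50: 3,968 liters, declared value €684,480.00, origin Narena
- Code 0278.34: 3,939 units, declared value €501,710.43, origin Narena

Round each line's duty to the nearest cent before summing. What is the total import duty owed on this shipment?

€222,656.72

Line 1 (9483.12, Vinay, 2,365 kg, €177,256.75):
Base rate for 9483.12 is 33%.
9483.12 has an FTA preferential rate, but origin Vinay is not Narena; base rate stands.
Additional duty on 9483.12 from Vinay: +29.2%. Applied ad valorem rate: 33% + 29.2% = 62.2%.
Duty = €177,256.75 × 62.2% = €110,253.70.
Line 2 (9520.40, Vinay, 1,895 kg, €249,666.25):
Base rate for 9520.40 is 34.5%.
Duty = €249,666.25 × 34.5% = €86,134.86.
Line 3 (5470.50, Narena, 3,968 liters, €684,480.00):
Base rate for 5470.50 is €6.62/liter.
Origin Narena is the FTA partner but 5470.50 is not on the preference list; base rate stands.
Duty = 3,968 × €6.62 = €26,268.16.
Line 4 (0278.34, Narena, 3,939 units, €501,710.43):
Base rate for 0278.34 is 1.5%.
Origin Narena qualifies under the Galeth–Narena agreement and 0278.34 is covered: preferential rate Free applies instead.
Duty = €501,710.43 × 0% = €0.00.
Total = €110,253.70 + €86,134.86 + €26,268.16 + €0.00 = €222,656.72.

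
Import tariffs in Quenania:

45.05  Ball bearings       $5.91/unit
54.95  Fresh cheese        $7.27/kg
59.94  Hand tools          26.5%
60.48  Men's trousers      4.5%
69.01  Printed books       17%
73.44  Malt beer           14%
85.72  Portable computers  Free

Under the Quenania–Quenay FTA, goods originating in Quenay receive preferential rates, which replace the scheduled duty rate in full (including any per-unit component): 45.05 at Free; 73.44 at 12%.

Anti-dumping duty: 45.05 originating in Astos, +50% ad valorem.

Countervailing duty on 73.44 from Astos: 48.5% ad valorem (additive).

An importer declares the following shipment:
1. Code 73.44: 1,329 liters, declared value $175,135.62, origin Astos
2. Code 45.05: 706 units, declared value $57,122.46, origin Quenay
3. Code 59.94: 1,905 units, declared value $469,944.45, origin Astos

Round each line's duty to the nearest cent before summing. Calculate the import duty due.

$233,995.04

Line 1 (73.44, Astos, 1,329 liters, $175,135.62):
Base rate for 73.44 is 14%.
73.44 has an FTA preferential rate, but origin Astos is not Quenay; base rate stands.
Additional duty on 73.44 from Astos: +48.5%. Applied ad valorem rate: 14% + 48.5% = 62.5%.
Duty = $175,135.62 × 62.5% = $109,459.76.
Line 2 (45.05, Quenay, 706 units, $57,122.46):
Base rate for 45.05 is $5.91/unit.
Origin Quenay qualifies under the Quenania–Quenay agreement and 45.05 is covered: preferential rate Free applies instead.
The additional-duty order on 45.05 targets Astos, not Quenay; it does not apply.
Duty = $57,122.46 × 0% = $0.00.
Line 3 (59.94, Astos, 1,905 units, $469,944.45):
Base rate for 59.94 is 26.5%.
Duty = $469,944.45 × 26.5% = $124,535.28.
Total = $109,459.76 + $0.00 + $124,535.28 = $233,995.04.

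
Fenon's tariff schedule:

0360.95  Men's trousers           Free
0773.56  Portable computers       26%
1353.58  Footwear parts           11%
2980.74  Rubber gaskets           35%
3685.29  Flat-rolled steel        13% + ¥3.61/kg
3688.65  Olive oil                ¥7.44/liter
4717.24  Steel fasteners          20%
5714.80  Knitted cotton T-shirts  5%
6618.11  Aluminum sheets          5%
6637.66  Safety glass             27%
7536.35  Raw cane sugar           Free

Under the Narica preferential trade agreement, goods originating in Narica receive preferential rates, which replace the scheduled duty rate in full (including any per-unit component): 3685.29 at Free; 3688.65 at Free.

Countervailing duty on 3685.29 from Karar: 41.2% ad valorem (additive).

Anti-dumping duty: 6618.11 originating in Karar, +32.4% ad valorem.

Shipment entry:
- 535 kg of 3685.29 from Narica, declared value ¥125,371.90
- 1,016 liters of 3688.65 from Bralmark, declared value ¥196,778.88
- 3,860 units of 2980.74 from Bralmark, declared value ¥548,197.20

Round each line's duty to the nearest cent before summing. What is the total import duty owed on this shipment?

Line 1 (3685.29, Narica, 535 kg, ¥125,371.90):
Base rate for 3685.29 is 13% + ¥3.61/kg.
Origin Narica qualifies under the Fenon–Narica agreement and 3685.29 is covered: preferential rate Free applies instead.
The additional-duty order on 3685.29 targets Karar, not Narica; it does not apply.
Duty = ¥125,371.90 × 0% = ¥0.00.
Line 2 (3688.65, Bralmark, 1,016 liters, ¥196,778.88):
Base rate for 3688.65 is ¥7.44/liter.
3688.65 has an FTA preferential rate, but origin Bralmark is not Narica; base rate stands.
Duty = 1,016 × ¥7.44 = ¥7,559.04.
Line 3 (2980.74, Bralmark, 3,860 units, ¥548,197.20):
Base rate for 2980.74 is 35%.
Duty = ¥548,197.20 × 35% = ¥191,869.02.
Total = ¥0.00 + ¥7,559.04 + ¥191,869.02 = ¥199,428.06.

¥199,428.06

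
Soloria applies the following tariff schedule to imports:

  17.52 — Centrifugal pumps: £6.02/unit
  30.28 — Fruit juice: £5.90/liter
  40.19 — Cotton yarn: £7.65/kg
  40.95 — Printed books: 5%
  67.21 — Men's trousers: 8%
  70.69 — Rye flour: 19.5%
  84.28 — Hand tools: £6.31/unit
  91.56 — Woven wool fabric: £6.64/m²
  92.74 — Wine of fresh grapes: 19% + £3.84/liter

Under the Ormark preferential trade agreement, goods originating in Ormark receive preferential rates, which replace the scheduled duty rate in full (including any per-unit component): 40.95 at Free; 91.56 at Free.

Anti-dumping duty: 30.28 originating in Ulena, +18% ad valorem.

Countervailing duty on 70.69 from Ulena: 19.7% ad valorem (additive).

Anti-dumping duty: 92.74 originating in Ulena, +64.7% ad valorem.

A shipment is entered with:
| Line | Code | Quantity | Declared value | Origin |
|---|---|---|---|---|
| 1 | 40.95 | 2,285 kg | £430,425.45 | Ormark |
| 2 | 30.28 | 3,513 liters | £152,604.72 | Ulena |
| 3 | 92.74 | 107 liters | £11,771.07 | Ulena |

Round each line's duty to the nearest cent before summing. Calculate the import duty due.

£58,458.82

Line 1 (40.95, Ormark, 2,285 kg, £430,425.45):
Base rate for 40.95 is 5%.
Origin Ormark qualifies under the Soloria–Ormark agreement and 40.95 is covered: preferential rate Free applies instead.
Duty = £430,425.45 × 0% = £0.00.
Line 2 (30.28, Ulena, 3,513 liters, £152,604.72):
Base rate for 30.28 is £5.90/liter.
Additional duty on 30.28 from Ulena: +18% ad valorem. Applied ad valorem rate = 18%.
Duty = £152,604.72 × 18% + 3,513 × £5.90 = £48,195.55.
Line 3 (92.74, Ulena, 107 liters, £11,771.07):
Base rate for 92.74 is 19% + £3.84/liter.
Additional duty on 92.74 from Ulena: +64.7%. Applied ad valorem rate: 19% + 64.7% = 83.7%.
Duty = £11,771.07 × 83.7% + 107 × £3.84 = £10,263.27.
Total = £0.00 + £48,195.55 + £10,263.27 = £58,458.82.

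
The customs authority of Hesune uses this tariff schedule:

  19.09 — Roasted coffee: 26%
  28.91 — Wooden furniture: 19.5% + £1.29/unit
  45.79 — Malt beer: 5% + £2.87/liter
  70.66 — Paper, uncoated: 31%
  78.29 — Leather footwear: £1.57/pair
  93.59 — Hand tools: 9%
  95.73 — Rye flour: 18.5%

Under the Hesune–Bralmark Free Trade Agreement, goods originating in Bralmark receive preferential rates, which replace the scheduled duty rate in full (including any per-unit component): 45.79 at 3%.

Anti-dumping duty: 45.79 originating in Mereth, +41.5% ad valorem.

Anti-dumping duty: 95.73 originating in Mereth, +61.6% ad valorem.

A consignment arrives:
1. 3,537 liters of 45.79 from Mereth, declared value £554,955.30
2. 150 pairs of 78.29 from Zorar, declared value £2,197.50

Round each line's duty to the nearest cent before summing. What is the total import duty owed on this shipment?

£268,440.90

Line 1 (45.79, Mereth, 3,537 liters, £554,955.30):
Base rate for 45.79 is 5% + £2.87/liter.
45.79 has an FTA preferential rate, but origin Mereth is not Bralmark; base rate stands.
Additional duty on 45.79 from Mereth: +41.5%. Applied ad valorem rate: 5% + 41.5% = 46.5%.
Duty = £554,955.30 × 46.5% + 3,537 × £2.87 = £268,205.40.
Line 2 (78.29, Zorar, 150 pairs, £2,197.50):
Base rate for 78.29 is £1.57/pair.
Duty = 150 × £1.57 = £235.50.
Total = £268,205.40 + £235.50 = £268,440.90.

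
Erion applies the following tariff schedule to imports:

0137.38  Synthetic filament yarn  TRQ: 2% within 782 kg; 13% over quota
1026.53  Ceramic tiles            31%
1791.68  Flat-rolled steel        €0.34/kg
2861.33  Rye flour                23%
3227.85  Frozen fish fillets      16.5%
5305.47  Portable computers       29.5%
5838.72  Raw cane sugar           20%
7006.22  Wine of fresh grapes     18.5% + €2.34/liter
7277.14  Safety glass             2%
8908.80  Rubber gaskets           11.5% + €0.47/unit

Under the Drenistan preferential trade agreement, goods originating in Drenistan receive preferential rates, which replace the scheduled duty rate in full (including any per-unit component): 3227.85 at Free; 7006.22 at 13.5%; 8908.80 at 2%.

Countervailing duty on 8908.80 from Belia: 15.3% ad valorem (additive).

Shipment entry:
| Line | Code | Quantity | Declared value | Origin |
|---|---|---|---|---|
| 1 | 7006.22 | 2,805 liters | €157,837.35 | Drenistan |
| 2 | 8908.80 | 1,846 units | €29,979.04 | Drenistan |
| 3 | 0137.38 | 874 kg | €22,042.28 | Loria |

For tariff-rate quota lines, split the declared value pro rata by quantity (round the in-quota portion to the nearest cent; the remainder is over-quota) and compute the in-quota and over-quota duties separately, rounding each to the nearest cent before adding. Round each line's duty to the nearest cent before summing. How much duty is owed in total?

€22,603.69

Line 1 (7006.22, Drenistan, 2,805 liters, €157,837.35):
Base rate for 7006.22 is 18.5% + €2.34/liter.
Origin Drenistan qualifies under the Erion–Drenistan agreement and 7006.22 is covered: preferential rate 13.5% applies instead.
Duty = €157,837.35 × 13.5% = €21,308.04.
Line 2 (8908.80, Drenistan, 1,846 units, €29,979.04):
Base rate for 8908.80 is 11.5% + €0.47/unit.
Origin Drenistan qualifies under the Erion–Drenistan agreement and 8908.80 is covered: preferential rate 2% applies instead.
The additional-duty order on 8908.80 targets Belia, not Drenistan; it does not apply.
Duty = €29,979.04 × 2% = €599.58.
Line 3 (0137.38, Loria, 874 kg, €22,042.28):
Code 0137.38 is under a tariff-rate quota (threshold 782 kg). In-quota: 782 kg at 2%; over-quota: 92 kg at 13%.
Pro-rata value split: in-quota = €22,042.28 × 782/874 = €19,722.04; over-quota = €22,042.28 − €19,722.04 = €2,320.24.
In-quota duty = €19,722.04 × 2% = €394.44. Over-quota duty = €2,320.24 × 13% = €301.63.
Line duty = €394.44 + €301.63 = €696.07.
Total = €21,308.04 + €599.58 + €696.07 = €22,603.69.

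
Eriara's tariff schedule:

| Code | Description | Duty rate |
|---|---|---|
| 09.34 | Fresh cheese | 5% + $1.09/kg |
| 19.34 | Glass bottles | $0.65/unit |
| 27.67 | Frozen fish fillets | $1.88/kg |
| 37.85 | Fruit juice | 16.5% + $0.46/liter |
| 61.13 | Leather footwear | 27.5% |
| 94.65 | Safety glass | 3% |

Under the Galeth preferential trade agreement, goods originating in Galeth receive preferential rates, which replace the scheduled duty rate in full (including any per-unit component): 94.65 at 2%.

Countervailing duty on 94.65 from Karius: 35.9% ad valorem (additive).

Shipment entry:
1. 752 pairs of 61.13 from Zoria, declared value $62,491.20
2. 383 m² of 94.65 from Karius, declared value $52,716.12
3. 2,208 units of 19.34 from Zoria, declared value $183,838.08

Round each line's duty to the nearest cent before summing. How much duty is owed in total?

Line 1 (61.13, Zoria, 752 pairs, $62,491.20):
Base rate for 61.13 is 27.5%.
Duty = $62,491.20 × 27.5% = $17,185.08.
Line 2 (94.65, Karius, 383 m², $52,716.12):
Base rate for 94.65 is 3%.
94.65 has an FTA preferential rate, but origin Karius is not Galeth; base rate stands.
Additional duty on 94.65 from Karius: +35.9%. Applied ad valorem rate: 3% + 35.9% = 38.9%.
Duty = $52,716.12 × 38.9% = $20,506.57.
Line 3 (19.34, Zoria, 2,208 units, $183,838.08):
Base rate for 19.34 is $0.65/unit.
Duty = 2,208 × $0.65 = $1,435.20.
Total = $17,185.08 + $20,506.57 + $1,435.20 = $39,126.85.

$39,126.85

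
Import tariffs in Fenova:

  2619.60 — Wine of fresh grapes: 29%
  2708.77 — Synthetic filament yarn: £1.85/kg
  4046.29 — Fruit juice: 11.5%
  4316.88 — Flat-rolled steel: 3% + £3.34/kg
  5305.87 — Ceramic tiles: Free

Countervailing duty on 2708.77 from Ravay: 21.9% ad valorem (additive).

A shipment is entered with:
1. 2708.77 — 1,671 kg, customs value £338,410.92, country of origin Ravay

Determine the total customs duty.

£77,203.34

Line 1 (2708.77, Ravay, 1,671 kg, £338,410.92):
Base rate for 2708.77 is £1.85/kg.
Additional duty on 2708.77 from Ravay: +21.9% ad valorem. Applied ad valorem rate = 21.9%.
Duty = £338,410.92 × 21.9% + 1,671 × £1.85 = £77,203.34.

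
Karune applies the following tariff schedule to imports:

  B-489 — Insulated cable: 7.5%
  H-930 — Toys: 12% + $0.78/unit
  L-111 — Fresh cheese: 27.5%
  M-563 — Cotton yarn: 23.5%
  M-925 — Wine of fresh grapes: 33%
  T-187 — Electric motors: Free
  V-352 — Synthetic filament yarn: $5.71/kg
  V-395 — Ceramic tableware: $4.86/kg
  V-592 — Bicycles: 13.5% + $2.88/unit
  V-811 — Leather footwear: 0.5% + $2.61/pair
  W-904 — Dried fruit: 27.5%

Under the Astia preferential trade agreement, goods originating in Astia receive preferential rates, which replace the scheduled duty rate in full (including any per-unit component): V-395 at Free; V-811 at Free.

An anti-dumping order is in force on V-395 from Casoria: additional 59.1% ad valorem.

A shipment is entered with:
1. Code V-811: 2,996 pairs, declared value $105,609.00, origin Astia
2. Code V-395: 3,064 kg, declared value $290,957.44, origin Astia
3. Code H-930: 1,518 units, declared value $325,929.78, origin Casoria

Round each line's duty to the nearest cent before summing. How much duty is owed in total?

Line 1 (V-811, Astia, 2,996 pairs, $105,609.00):
Base rate for V-811 is 0.5% + $2.61/pair.
Origin Astia qualifies under the Karune–Astia agreement and V-811 is covered: preferential rate Free applies instead.
Duty = $105,609.00 × 0% = $0.00.
Line 2 (V-395, Astia, 3,064 kg, $290,957.44):
Base rate for V-395 is $4.86/kg.
Origin Astia qualifies under the Karune–Astia agreement and V-395 is covered: preferential rate Free applies instead.
The additional-duty order on V-395 targets Casoria, not Astia; it does not apply.
Duty = $290,957.44 × 0% = $0.00.
Line 3 (H-930, Casoria, 1,518 units, $325,929.78):
Base rate for H-930 is 12% + $0.78/unit.
Duty = $325,929.78 × 12% + 1,518 × $0.78 = $40,295.61.
Total = $0.00 + $0.00 + $40,295.61 = $40,295.61.

$40,295.61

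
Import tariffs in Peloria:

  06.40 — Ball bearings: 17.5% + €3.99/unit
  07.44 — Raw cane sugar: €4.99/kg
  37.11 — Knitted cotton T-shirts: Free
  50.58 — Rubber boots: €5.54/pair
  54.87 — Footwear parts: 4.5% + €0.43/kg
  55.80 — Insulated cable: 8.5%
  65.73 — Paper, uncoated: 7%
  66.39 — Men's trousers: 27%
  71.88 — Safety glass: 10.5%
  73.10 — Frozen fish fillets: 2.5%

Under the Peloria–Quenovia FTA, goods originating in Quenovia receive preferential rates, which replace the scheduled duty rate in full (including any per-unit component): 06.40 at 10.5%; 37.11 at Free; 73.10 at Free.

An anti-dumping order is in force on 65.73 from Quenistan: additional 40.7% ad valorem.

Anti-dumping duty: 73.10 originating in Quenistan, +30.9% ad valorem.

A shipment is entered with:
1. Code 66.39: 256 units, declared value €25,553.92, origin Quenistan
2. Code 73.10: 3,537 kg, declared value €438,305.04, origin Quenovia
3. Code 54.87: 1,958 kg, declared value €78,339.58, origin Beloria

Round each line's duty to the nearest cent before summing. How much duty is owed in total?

€11,266.78

Line 1 (66.39, Quenistan, 256 units, €25,553.92):
Base rate for 66.39 is 27%.
Duty = €25,553.92 × 27% = €6,899.56.
Line 2 (73.10, Quenovia, 3,537 kg, €438,305.04):
Base rate for 73.10 is 2.5%.
Origin Quenovia qualifies under the Peloria–Quenovia agreement and 73.10 is covered: preferential rate Free applies instead.
The additional-duty order on 73.10 targets Quenistan, not Quenovia; it does not apply.
Duty = €438,305.04 × 0% = €0.00.
Line 3 (54.87, Beloria, 1,958 kg, €78,339.58):
Base rate for 54.87 is 4.5% + €0.43/kg.
Duty = €78,339.58 × 4.5% + 1,958 × €0.43 = €4,367.22.
Total = €6,899.56 + €0.00 + €4,367.22 = €11,266.78.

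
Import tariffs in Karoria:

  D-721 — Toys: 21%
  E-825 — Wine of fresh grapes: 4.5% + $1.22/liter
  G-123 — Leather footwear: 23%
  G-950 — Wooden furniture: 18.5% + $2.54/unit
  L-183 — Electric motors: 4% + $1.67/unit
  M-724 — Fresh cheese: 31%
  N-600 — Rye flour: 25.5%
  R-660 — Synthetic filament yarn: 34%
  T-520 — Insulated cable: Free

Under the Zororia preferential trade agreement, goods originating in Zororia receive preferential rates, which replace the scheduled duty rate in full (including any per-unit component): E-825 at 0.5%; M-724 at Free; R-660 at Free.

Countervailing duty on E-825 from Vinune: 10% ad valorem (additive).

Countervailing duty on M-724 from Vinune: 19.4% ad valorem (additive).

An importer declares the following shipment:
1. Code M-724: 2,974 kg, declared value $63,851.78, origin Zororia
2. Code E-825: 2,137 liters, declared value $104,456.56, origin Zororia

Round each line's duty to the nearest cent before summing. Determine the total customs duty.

Line 1 (M-724, Zororia, 2,974 kg, $63,851.78):
Base rate for M-724 is 31%.
Origin Zororia qualifies under the Karoria–Zororia agreement and M-724 is covered: preferential rate Free applies instead.
The additional-duty order on M-724 targets Vinune, not Zororia; it does not apply.
Duty = $63,851.78 × 0% = $0.00.
Line 2 (E-825, Zororia, 2,137 liters, $104,456.56):
Base rate for E-825 is 4.5% + $1.22/liter.
Origin Zororia qualifies under the Karoria–Zororia agreement and E-825 is covered: preferential rate 0.5% applies instead.
The additional-duty order on E-825 targets Vinune, not Zororia; it does not apply.
Duty = $104,456.56 × 0.5% = $522.28.
Total = $0.00 + $522.28 = $522.28.

$522.28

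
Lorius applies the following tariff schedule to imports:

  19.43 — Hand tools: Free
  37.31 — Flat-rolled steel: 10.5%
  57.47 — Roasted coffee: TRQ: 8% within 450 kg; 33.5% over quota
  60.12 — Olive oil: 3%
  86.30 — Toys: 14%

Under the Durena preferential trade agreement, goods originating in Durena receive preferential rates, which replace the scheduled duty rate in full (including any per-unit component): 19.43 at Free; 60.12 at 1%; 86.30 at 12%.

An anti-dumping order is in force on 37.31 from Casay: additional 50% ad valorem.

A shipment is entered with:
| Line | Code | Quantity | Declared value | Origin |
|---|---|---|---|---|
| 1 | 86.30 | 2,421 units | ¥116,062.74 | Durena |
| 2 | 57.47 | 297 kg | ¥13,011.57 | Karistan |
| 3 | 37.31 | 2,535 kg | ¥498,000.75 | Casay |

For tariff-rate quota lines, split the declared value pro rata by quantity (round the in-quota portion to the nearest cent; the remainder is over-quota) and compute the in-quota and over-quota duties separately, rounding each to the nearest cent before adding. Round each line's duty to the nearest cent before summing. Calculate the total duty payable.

Line 1 (86.30, Durena, 2,421 units, ¥116,062.74):
Base rate for 86.30 is 14%.
Origin Durena qualifies under the Lorius–Durena agreement and 86.30 is covered: preferential rate 12% applies instead.
Duty = ¥116,062.74 × 12% = ¥13,927.53.
Line 2 (57.47, Karistan, 297 kg, ¥13,011.57):
Code 57.47 is under a tariff-rate quota (threshold 450 kg). Quantity 297 kg is within the quota, so the in-quota rate 8% applies to the full value.
Duty = ¥13,011.57 × 8% = ¥1,040.93.
Line 3 (37.31, Casay, 2,535 kg, ¥498,000.75):
Base rate for 37.31 is 10.5%.
Additional duty on 37.31 from Casay: +50%. Applied ad valorem rate: 10.5% + 50% = 60.5%.
Duty = ¥498,000.75 × 60.5% = ¥301,290.45.
Total = ¥13,927.53 + ¥1,040.93 + ¥301,290.45 = ¥316,258.91.

¥316,258.91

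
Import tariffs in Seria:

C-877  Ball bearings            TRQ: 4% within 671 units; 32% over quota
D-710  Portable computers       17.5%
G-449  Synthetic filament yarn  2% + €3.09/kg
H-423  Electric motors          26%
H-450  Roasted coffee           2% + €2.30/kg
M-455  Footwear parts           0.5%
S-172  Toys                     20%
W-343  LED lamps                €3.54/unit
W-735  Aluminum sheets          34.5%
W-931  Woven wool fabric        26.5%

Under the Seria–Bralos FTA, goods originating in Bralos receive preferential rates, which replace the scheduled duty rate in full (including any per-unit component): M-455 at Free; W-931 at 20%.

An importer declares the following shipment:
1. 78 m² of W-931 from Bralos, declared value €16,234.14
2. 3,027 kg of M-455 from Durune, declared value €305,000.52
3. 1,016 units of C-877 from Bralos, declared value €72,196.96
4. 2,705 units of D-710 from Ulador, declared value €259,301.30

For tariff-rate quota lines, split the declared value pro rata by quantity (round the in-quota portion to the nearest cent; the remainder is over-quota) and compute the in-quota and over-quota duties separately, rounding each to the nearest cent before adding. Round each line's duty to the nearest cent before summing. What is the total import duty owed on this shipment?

Line 1 (W-931, Bralos, 78 m², €16,234.14):
Base rate for W-931 is 26.5%.
Origin Bralos qualifies under the Seria–Bralos agreement and W-931 is covered: preferential rate 20% applies instead.
Duty = €16,234.14 × 20% = €3,246.83.
Line 2 (M-455, Durune, 3,027 kg, €305,000.52):
Base rate for M-455 is 0.5%.
M-455 has an FTA preferential rate, but origin Durune is not Bralos; base rate stands.
Duty = €305,000.52 × 0.5% = €1,525.00.
Line 3 (C-877, Bralos, 1,016 units, €72,196.96):
Code C-877 is under a tariff-rate quota (threshold 671 units). In-quota: 671 units at 4%; over-quota: 345 units at 32%.
Pro-rata value split: in-quota = €72,196.96 × 671/1,016 = €47,681.26; over-quota = €72,196.96 − €47,681.26 = €24,515.70.
In-quota duty = €47,681.26 × 4% = €1,907.25. Over-quota duty = €24,515.70 × 32% = €7,845.02.
Line duty = €1,907.25 + €7,845.02 = €9,752.27.
Line 4 (D-710, Ulador, 2,705 units, €259,301.30):
Base rate for D-710 is 17.5%.
Duty = €259,301.30 × 17.5% = €45,377.73.
Total = €3,246.83 + €1,525.00 + €9,752.27 + €45,377.73 = €59,901.83.

€59,901.83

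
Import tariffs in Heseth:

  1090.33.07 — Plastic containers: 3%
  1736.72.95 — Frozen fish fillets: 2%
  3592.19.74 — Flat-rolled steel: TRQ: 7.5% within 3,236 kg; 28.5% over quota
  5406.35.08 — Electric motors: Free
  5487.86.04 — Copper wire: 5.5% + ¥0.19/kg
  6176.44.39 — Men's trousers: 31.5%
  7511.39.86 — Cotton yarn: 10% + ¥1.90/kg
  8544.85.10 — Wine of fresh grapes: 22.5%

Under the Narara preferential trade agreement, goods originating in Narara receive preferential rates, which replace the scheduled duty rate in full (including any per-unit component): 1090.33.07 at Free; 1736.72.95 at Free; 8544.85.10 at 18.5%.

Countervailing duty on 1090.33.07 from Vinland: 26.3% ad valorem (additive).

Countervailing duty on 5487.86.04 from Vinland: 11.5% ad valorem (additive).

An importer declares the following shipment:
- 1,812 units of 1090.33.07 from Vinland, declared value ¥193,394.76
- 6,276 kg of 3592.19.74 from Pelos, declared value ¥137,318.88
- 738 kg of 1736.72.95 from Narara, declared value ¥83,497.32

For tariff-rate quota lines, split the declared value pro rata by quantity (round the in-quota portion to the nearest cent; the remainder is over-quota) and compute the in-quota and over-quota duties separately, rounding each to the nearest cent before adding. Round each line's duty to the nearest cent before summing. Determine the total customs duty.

¥80,931.77

Line 1 (1090.33.07, Vinland, 1,812 units, ¥193,394.76):
Base rate for 1090.33.07 is 3%.
1090.33.07 has an FTA preferential rate, but origin Vinland is not Narara; base rate stands.
Additional duty on 1090.33.07 from Vinland: +26.3%. Applied ad valorem rate: 3% + 26.3% = 29.3%.
Duty = ¥193,394.76 × 29.3% = ¥56,664.66.
Line 2 (3592.19.74, Pelos, 6,276 kg, ¥137,318.88):
Code 3592.19.74 is under a tariff-rate quota (threshold 3,236 kg). In-quota: 3,236 kg at 7.5%; over-quota: 3,040 kg at 28.5%.
Pro-rata value split: in-quota = ¥137,318.88 × 3,236/6,276 = ¥70,803.68; over-quota = ¥137,318.88 − ¥70,803.68 = ¥66,515.20.
In-quota duty = ¥70,803.68 × 7.5% = ¥5,310.28. Over-quota duty = ¥66,515.20 × 28.5% = ¥18,956.83.
Line duty = ¥5,310.28 + ¥18,956.83 = ¥24,267.11.
Line 3 (1736.72.95, Narara, 738 kg, ¥83,497.32):
Base rate for 1736.72.95 is 2%.
Origin Narara qualifies under the Heseth–Narara agreement and 1736.72.95 is covered: preferential rate Free applies instead.
Duty = ¥83,497.32 × 0% = ¥0.00.
Total = ¥56,664.66 + ¥24,267.11 + ¥0.00 = ¥80,931.77.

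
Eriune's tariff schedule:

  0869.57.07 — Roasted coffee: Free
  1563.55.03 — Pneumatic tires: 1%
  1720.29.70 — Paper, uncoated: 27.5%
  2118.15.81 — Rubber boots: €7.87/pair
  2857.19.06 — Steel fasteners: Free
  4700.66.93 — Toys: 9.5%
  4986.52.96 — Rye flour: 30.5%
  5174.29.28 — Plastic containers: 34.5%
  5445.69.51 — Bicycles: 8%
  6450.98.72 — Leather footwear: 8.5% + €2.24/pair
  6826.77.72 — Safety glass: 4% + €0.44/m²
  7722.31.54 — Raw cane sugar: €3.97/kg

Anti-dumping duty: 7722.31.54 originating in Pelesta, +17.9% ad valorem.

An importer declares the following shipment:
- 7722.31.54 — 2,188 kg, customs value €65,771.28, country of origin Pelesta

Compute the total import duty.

€20,459.42

Line 1 (7722.31.54, Pelesta, 2,188 kg, €65,771.28):
Base rate for 7722.31.54 is €3.97/kg.
Additional duty on 7722.31.54 from Pelesta: +17.9% ad valorem. Applied ad valorem rate = 17.9%.
Duty = €65,771.28 × 17.9% + 2,188 × €3.97 = €20,459.42.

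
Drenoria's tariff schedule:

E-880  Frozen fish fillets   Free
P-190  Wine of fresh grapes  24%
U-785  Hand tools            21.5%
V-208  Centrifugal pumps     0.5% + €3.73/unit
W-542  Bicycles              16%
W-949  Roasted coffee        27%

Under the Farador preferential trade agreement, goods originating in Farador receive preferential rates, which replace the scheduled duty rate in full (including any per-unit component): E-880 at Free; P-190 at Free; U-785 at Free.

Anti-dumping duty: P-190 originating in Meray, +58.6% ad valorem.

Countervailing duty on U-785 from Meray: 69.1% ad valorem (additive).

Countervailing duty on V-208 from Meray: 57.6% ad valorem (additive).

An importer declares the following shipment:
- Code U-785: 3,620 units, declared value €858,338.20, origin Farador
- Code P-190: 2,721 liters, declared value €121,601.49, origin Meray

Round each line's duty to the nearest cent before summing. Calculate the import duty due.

Line 1 (U-785, Farador, 3,620 units, €858,338.20):
Base rate for U-785 is 21.5%.
Origin Farador qualifies under the Drenoria–Farador agreement and U-785 is covered: preferential rate Free applies instead.
The additional-duty order on U-785 targets Meray, not Farador; it does not apply.
Duty = €858,338.20 × 0% = €0.00.
Line 2 (P-190, Meray, 2,721 liters, €121,601.49):
Base rate for P-190 is 24%.
P-190 has an FTA preferential rate, but origin Meray is not Farador; base rate stands.
Additional duty on P-190 from Meray: +58.6%. Applied ad valorem rate: 24% + 58.6% = 82.6%.
Duty = €121,601.49 × 82.6% = €100,442.83.
Total = €0.00 + €100,442.83 = €100,442.83.

€100,442.83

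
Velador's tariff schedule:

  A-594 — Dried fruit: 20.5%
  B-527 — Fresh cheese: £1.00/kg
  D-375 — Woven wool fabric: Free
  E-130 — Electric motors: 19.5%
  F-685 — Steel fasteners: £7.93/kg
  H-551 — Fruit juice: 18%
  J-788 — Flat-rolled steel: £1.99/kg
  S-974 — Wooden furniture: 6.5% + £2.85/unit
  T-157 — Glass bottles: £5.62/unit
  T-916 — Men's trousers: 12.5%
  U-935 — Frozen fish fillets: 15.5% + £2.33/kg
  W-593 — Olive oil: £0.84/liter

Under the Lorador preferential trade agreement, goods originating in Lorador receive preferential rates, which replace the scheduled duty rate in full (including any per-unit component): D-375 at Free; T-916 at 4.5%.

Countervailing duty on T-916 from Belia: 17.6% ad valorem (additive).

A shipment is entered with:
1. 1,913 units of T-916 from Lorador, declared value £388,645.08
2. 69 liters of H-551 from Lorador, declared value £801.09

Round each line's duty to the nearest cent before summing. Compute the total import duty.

Line 1 (T-916, Lorador, 1,913 units, £388,645.08):
Base rate for T-916 is 12.5%.
Origin Lorador qualifies under the Velador–Lorador agreement and T-916 is covered: preferential rate 4.5% applies instead.
The additional-duty order on T-916 targets Belia, not Lorador; it does not apply.
Duty = £388,645.08 × 4.5% = £17,489.03.
Line 2 (H-551, Lorador, 69 liters, £801.09):
Base rate for H-551 is 18%.
Origin Lorador is the FTA partner but H-551 is not on the preference list; base rate stands.
Duty = £801.09 × 18% = £144.20.
Total = £17,489.03 + £144.20 = £17,633.23.

£17,633.23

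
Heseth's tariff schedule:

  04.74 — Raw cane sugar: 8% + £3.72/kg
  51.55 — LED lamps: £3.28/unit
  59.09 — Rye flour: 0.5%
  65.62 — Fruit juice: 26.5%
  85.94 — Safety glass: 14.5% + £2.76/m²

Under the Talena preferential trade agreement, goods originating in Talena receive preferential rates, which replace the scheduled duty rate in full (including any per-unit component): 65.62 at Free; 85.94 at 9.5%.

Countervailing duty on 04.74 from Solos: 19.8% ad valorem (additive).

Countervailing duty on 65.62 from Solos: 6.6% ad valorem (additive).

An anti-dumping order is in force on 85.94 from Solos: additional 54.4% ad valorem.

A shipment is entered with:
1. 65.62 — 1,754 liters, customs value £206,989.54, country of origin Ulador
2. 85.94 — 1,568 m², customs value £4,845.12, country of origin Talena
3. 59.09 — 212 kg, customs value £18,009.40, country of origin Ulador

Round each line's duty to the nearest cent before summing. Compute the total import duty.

Line 1 (65.62, Ulador, 1,754 liters, £206,989.54):
Base rate for 65.62 is 26.5%.
65.62 has an FTA preferential rate, but origin Ulador is not Talena; base rate stands.
The additional-duty order on 65.62 targets Solos, not Ulador; it does not apply.
Duty = £206,989.54 × 26.5% = £54,852.23.
Line 2 (85.94, Talena, 1,568 m², £4,845.12):
Base rate for 85.94 is 14.5% + £2.76/m².
Origin Talena qualifies under the Heseth–Talena agreement and 85.94 is covered: preferential rate 9.5% applies instead.
The additional-duty order on 85.94 targets Solos, not Talena; it does not apply.
Duty = £4,845.12 × 9.5% = £460.29.
Line 3 (59.09, Ulador, 212 kg, £18,009.40):
Base rate for 59.09 is 0.5%.
Duty = £18,009.40 × 0.5% = £90.05.
Total = £54,852.23 + £460.29 + £90.05 = £55,402.57.

£55,402.57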